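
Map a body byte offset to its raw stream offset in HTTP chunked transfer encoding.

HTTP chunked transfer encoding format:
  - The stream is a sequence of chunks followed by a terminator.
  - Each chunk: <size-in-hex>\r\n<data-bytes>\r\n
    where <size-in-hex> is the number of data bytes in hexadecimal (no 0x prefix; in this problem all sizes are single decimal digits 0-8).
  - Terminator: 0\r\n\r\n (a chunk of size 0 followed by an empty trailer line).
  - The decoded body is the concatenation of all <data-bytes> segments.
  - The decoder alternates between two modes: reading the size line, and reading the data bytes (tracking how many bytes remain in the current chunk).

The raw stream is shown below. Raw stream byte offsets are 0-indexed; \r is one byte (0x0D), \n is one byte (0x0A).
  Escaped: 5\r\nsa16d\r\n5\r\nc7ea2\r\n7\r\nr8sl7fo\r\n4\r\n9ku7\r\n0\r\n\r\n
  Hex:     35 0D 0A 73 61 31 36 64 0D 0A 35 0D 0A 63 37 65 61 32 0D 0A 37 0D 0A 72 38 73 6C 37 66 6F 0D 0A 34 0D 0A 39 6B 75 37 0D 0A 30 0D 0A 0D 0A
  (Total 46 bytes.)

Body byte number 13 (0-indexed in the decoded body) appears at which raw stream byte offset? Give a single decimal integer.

Answer: 26

Derivation:
Chunk 1: stream[0..1]='5' size=0x5=5, data at stream[3..8]='sa16d' -> body[0..5], body so far='sa16d'
Chunk 2: stream[10..11]='5' size=0x5=5, data at stream[13..18]='c7ea2' -> body[5..10], body so far='sa16dc7ea2'
Chunk 3: stream[20..21]='7' size=0x7=7, data at stream[23..30]='r8sl7fo' -> body[10..17], body so far='sa16dc7ea2r8sl7fo'
Chunk 4: stream[32..33]='4' size=0x4=4, data at stream[35..39]='9ku7' -> body[17..21], body so far='sa16dc7ea2r8sl7fo9ku7'
Chunk 5: stream[41..42]='0' size=0 (terminator). Final body='sa16dc7ea2r8sl7fo9ku7' (21 bytes)
Body byte 13 at stream offset 26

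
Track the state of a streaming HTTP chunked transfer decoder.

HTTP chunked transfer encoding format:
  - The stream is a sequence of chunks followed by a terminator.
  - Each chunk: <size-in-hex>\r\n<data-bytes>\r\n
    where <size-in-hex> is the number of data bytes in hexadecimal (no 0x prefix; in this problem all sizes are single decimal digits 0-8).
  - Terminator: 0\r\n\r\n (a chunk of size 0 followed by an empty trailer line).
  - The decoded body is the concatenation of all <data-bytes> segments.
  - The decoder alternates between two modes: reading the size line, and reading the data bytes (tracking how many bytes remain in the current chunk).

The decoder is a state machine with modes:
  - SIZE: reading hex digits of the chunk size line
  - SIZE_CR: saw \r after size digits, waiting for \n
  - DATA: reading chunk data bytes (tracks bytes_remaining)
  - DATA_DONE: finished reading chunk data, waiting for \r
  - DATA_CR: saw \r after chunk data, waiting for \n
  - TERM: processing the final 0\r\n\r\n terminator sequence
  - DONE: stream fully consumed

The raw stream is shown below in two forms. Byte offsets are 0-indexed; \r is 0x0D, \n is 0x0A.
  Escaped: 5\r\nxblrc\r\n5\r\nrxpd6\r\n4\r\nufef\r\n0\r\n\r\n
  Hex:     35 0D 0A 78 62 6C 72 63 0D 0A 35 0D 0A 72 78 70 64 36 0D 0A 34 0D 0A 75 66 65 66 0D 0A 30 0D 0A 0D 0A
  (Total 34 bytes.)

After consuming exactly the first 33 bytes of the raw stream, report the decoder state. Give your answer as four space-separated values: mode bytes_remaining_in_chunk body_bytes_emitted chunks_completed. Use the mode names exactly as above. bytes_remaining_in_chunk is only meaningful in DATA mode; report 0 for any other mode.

Byte 0 = '5': mode=SIZE remaining=0 emitted=0 chunks_done=0
Byte 1 = 0x0D: mode=SIZE_CR remaining=0 emitted=0 chunks_done=0
Byte 2 = 0x0A: mode=DATA remaining=5 emitted=0 chunks_done=0
Byte 3 = 'x': mode=DATA remaining=4 emitted=1 chunks_done=0
Byte 4 = 'b': mode=DATA remaining=3 emitted=2 chunks_done=0
Byte 5 = 'l': mode=DATA remaining=2 emitted=3 chunks_done=0
Byte 6 = 'r': mode=DATA remaining=1 emitted=4 chunks_done=0
Byte 7 = 'c': mode=DATA_DONE remaining=0 emitted=5 chunks_done=0
Byte 8 = 0x0D: mode=DATA_CR remaining=0 emitted=5 chunks_done=0
Byte 9 = 0x0A: mode=SIZE remaining=0 emitted=5 chunks_done=1
Byte 10 = '5': mode=SIZE remaining=0 emitted=5 chunks_done=1
Byte 11 = 0x0D: mode=SIZE_CR remaining=0 emitted=5 chunks_done=1
Byte 12 = 0x0A: mode=DATA remaining=5 emitted=5 chunks_done=1
Byte 13 = 'r': mode=DATA remaining=4 emitted=6 chunks_done=1
Byte 14 = 'x': mode=DATA remaining=3 emitted=7 chunks_done=1
Byte 15 = 'p': mode=DATA remaining=2 emitted=8 chunks_done=1
Byte 16 = 'd': mode=DATA remaining=1 emitted=9 chunks_done=1
Byte 17 = '6': mode=DATA_DONE remaining=0 emitted=10 chunks_done=1
Byte 18 = 0x0D: mode=DATA_CR remaining=0 emitted=10 chunks_done=1
Byte 19 = 0x0A: mode=SIZE remaining=0 emitted=10 chunks_done=2
Byte 20 = '4': mode=SIZE remaining=0 emitted=10 chunks_done=2
Byte 21 = 0x0D: mode=SIZE_CR remaining=0 emitted=10 chunks_done=2
Byte 22 = 0x0A: mode=DATA remaining=4 emitted=10 chunks_done=2
Byte 23 = 'u': mode=DATA remaining=3 emitted=11 chunks_done=2
Byte 24 = 'f': mode=DATA remaining=2 emitted=12 chunks_done=2
Byte 25 = 'e': mode=DATA remaining=1 emitted=13 chunks_done=2
Byte 26 = 'f': mode=DATA_DONE remaining=0 emitted=14 chunks_done=2
Byte 27 = 0x0D: mode=DATA_CR remaining=0 emitted=14 chunks_done=2
Byte 28 = 0x0A: mode=SIZE remaining=0 emitted=14 chunks_done=3
Byte 29 = '0': mode=SIZE remaining=0 emitted=14 chunks_done=3
Byte 30 = 0x0D: mode=SIZE_CR remaining=0 emitted=14 chunks_done=3
Byte 31 = 0x0A: mode=TERM remaining=0 emitted=14 chunks_done=3
Byte 32 = 0x0D: mode=TERM remaining=0 emitted=14 chunks_done=3

Answer: TERM 0 14 3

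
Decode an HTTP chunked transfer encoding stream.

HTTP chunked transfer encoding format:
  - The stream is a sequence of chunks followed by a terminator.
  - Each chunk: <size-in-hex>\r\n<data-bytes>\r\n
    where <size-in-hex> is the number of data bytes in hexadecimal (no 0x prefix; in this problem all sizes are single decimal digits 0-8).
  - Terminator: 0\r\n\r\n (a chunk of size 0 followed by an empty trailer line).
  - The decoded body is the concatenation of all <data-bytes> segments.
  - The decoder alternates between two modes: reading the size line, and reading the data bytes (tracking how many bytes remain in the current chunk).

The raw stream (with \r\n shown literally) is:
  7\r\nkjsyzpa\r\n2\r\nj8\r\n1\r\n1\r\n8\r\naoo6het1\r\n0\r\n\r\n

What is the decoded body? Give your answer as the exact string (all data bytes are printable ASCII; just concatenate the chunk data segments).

Chunk 1: stream[0..1]='7' size=0x7=7, data at stream[3..10]='kjsyzpa' -> body[0..7], body so far='kjsyzpa'
Chunk 2: stream[12..13]='2' size=0x2=2, data at stream[15..17]='j8' -> body[7..9], body so far='kjsyzpaj8'
Chunk 3: stream[19..20]='1' size=0x1=1, data at stream[22..23]='1' -> body[9..10], body so far='kjsyzpaj81'
Chunk 4: stream[25..26]='8' size=0x8=8, data at stream[28..36]='aoo6het1' -> body[10..18], body so far='kjsyzpaj81aoo6het1'
Chunk 5: stream[38..39]='0' size=0 (terminator). Final body='kjsyzpaj81aoo6het1' (18 bytes)

Answer: kjsyzpaj81aoo6het1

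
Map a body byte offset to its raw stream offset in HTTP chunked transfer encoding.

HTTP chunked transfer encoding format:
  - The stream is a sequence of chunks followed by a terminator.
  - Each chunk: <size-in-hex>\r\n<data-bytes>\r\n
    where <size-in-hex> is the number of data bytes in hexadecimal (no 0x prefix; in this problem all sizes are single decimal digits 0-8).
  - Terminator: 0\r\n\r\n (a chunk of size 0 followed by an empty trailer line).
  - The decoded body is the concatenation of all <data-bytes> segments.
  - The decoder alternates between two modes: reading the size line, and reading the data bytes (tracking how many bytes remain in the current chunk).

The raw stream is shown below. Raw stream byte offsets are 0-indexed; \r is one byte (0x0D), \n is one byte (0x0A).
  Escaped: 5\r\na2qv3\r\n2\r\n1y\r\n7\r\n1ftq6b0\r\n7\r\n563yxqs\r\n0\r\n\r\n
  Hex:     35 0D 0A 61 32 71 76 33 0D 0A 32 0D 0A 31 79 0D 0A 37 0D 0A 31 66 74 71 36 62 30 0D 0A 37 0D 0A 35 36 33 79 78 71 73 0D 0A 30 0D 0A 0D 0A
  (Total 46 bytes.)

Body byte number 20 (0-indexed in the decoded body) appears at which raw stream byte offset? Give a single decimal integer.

Chunk 1: stream[0..1]='5' size=0x5=5, data at stream[3..8]='a2qv3' -> body[0..5], body so far='a2qv3'
Chunk 2: stream[10..11]='2' size=0x2=2, data at stream[13..15]='1y' -> body[5..7], body so far='a2qv31y'
Chunk 3: stream[17..18]='7' size=0x7=7, data at stream[20..27]='1ftq6b0' -> body[7..14], body so far='a2qv31y1ftq6b0'
Chunk 4: stream[29..30]='7' size=0x7=7, data at stream[32..39]='563yxqs' -> body[14..21], body so far='a2qv31y1ftq6b0563yxqs'
Chunk 5: stream[41..42]='0' size=0 (terminator). Final body='a2qv31y1ftq6b0563yxqs' (21 bytes)
Body byte 20 at stream offset 38

Answer: 38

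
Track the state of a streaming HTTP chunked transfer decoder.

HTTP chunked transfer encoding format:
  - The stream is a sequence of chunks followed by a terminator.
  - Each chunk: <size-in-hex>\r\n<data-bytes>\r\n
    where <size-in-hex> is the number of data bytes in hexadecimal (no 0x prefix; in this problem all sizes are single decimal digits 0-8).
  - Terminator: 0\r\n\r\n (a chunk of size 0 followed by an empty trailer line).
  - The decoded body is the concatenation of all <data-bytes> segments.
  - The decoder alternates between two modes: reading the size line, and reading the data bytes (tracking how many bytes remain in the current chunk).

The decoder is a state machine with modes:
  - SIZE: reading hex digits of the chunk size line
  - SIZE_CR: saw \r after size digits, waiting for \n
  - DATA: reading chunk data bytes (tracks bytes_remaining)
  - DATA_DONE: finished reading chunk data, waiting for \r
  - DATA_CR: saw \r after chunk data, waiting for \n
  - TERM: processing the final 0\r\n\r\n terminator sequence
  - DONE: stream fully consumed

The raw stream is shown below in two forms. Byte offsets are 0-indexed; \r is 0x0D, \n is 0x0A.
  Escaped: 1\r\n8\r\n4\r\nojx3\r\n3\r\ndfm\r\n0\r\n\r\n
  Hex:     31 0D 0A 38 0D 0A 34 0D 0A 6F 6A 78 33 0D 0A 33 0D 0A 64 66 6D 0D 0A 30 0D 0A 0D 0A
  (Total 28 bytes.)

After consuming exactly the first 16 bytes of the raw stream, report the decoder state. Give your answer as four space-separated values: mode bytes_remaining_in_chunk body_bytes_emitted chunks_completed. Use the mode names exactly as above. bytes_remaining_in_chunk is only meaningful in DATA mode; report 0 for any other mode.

Answer: SIZE 0 5 2

Derivation:
Byte 0 = '1': mode=SIZE remaining=0 emitted=0 chunks_done=0
Byte 1 = 0x0D: mode=SIZE_CR remaining=0 emitted=0 chunks_done=0
Byte 2 = 0x0A: mode=DATA remaining=1 emitted=0 chunks_done=0
Byte 3 = '8': mode=DATA_DONE remaining=0 emitted=1 chunks_done=0
Byte 4 = 0x0D: mode=DATA_CR remaining=0 emitted=1 chunks_done=0
Byte 5 = 0x0A: mode=SIZE remaining=0 emitted=1 chunks_done=1
Byte 6 = '4': mode=SIZE remaining=0 emitted=1 chunks_done=1
Byte 7 = 0x0D: mode=SIZE_CR remaining=0 emitted=1 chunks_done=1
Byte 8 = 0x0A: mode=DATA remaining=4 emitted=1 chunks_done=1
Byte 9 = 'o': mode=DATA remaining=3 emitted=2 chunks_done=1
Byte 10 = 'j': mode=DATA remaining=2 emitted=3 chunks_done=1
Byte 11 = 'x': mode=DATA remaining=1 emitted=4 chunks_done=1
Byte 12 = '3': mode=DATA_DONE remaining=0 emitted=5 chunks_done=1
Byte 13 = 0x0D: mode=DATA_CR remaining=0 emitted=5 chunks_done=1
Byte 14 = 0x0A: mode=SIZE remaining=0 emitted=5 chunks_done=2
Byte 15 = '3': mode=SIZE remaining=0 emitted=5 chunks_done=2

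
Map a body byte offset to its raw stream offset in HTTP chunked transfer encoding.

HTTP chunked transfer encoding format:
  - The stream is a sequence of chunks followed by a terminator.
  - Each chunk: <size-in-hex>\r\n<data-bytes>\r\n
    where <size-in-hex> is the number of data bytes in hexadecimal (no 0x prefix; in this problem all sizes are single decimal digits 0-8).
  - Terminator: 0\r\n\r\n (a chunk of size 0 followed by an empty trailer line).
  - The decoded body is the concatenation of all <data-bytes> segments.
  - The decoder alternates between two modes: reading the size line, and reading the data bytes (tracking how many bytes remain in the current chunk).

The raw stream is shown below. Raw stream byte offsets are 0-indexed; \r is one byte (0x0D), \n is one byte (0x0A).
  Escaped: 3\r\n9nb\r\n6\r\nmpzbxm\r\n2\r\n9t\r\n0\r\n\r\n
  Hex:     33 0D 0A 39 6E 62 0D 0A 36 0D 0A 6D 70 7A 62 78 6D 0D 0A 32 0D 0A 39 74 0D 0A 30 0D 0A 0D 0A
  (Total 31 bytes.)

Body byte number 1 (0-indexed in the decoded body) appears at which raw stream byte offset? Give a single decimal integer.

Answer: 4

Derivation:
Chunk 1: stream[0..1]='3' size=0x3=3, data at stream[3..6]='9nb' -> body[0..3], body so far='9nb'
Chunk 2: stream[8..9]='6' size=0x6=6, data at stream[11..17]='mpzbxm' -> body[3..9], body so far='9nbmpzbxm'
Chunk 3: stream[19..20]='2' size=0x2=2, data at stream[22..24]='9t' -> body[9..11], body so far='9nbmpzbxm9t'
Chunk 4: stream[26..27]='0' size=0 (terminator). Final body='9nbmpzbxm9t' (11 bytes)
Body byte 1 at stream offset 4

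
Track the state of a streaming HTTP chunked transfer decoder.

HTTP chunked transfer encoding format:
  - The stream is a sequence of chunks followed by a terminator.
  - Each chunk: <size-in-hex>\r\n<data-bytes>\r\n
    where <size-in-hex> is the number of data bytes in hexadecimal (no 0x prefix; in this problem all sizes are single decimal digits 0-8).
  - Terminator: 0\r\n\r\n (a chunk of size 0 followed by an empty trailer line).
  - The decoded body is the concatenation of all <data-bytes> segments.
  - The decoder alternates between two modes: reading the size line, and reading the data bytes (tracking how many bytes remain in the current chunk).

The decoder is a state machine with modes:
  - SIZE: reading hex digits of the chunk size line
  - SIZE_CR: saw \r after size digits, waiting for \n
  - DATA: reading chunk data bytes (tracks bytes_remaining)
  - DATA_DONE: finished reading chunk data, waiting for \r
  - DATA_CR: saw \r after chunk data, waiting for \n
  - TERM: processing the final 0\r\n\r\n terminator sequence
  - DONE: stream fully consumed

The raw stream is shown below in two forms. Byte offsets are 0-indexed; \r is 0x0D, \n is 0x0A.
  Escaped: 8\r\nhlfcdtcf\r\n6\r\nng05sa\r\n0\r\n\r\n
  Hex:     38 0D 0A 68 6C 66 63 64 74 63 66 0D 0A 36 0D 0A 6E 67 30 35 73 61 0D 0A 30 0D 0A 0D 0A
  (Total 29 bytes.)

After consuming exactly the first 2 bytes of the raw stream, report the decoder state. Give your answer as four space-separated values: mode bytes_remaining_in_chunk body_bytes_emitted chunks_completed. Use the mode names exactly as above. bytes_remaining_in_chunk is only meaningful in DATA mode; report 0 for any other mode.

Byte 0 = '8': mode=SIZE remaining=0 emitted=0 chunks_done=0
Byte 1 = 0x0D: mode=SIZE_CR remaining=0 emitted=0 chunks_done=0

Answer: SIZE_CR 0 0 0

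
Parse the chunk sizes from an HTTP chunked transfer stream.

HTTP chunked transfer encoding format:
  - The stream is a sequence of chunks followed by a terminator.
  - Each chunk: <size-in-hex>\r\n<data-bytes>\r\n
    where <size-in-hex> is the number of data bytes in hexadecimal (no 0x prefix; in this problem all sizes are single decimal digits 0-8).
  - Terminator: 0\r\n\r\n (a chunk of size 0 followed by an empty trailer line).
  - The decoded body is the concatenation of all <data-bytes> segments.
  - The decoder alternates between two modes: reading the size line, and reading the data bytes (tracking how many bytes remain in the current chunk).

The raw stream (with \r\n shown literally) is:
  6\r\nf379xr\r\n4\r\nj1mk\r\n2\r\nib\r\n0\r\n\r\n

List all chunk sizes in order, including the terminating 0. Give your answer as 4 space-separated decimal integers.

Chunk 1: stream[0..1]='6' size=0x6=6, data at stream[3..9]='f379xr' -> body[0..6], body so far='f379xr'
Chunk 2: stream[11..12]='4' size=0x4=4, data at stream[14..18]='j1mk' -> body[6..10], body so far='f379xrj1mk'
Chunk 3: stream[20..21]='2' size=0x2=2, data at stream[23..25]='ib' -> body[10..12], body so far='f379xrj1mkib'
Chunk 4: stream[27..28]='0' size=0 (terminator). Final body='f379xrj1mkib' (12 bytes)

Answer: 6 4 2 0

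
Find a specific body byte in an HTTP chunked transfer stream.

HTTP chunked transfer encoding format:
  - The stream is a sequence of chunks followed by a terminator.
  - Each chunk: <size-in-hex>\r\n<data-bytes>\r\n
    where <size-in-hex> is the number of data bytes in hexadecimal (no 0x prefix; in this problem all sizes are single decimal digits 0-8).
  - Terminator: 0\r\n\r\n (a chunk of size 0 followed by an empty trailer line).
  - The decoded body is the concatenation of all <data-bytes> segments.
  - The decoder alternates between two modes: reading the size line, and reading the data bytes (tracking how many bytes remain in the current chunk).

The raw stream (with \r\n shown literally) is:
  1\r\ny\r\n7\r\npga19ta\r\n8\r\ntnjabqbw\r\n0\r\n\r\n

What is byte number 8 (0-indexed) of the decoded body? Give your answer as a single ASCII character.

Answer: t

Derivation:
Chunk 1: stream[0..1]='1' size=0x1=1, data at stream[3..4]='y' -> body[0..1], body so far='y'
Chunk 2: stream[6..7]='7' size=0x7=7, data at stream[9..16]='pga19ta' -> body[1..8], body so far='ypga19ta'
Chunk 3: stream[18..19]='8' size=0x8=8, data at stream[21..29]='tnjabqbw' -> body[8..16], body so far='ypga19tatnjabqbw'
Chunk 4: stream[31..32]='0' size=0 (terminator). Final body='ypga19tatnjabqbw' (16 bytes)
Body byte 8 = 't'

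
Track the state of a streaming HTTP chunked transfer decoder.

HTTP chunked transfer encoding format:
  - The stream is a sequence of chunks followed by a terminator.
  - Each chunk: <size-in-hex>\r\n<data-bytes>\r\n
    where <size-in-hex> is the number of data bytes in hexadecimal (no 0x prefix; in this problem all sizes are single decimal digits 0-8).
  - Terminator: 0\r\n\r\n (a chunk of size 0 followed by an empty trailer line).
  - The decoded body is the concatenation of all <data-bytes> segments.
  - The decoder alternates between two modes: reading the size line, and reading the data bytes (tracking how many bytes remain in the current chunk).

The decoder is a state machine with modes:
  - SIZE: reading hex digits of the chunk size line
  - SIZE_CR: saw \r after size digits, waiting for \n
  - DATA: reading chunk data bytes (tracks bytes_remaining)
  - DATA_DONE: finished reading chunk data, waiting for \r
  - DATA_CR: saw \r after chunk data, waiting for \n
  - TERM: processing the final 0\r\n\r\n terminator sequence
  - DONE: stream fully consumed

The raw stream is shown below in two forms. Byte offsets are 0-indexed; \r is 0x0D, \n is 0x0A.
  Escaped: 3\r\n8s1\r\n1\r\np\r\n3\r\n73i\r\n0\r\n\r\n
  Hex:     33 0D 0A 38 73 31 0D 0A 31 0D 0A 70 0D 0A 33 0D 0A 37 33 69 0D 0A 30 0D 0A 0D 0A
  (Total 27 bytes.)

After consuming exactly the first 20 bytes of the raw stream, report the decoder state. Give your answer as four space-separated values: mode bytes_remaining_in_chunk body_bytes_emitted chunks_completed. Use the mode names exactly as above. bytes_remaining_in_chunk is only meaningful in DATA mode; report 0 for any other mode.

Answer: DATA_DONE 0 7 2

Derivation:
Byte 0 = '3': mode=SIZE remaining=0 emitted=0 chunks_done=0
Byte 1 = 0x0D: mode=SIZE_CR remaining=0 emitted=0 chunks_done=0
Byte 2 = 0x0A: mode=DATA remaining=3 emitted=0 chunks_done=0
Byte 3 = '8': mode=DATA remaining=2 emitted=1 chunks_done=0
Byte 4 = 's': mode=DATA remaining=1 emitted=2 chunks_done=0
Byte 5 = '1': mode=DATA_DONE remaining=0 emitted=3 chunks_done=0
Byte 6 = 0x0D: mode=DATA_CR remaining=0 emitted=3 chunks_done=0
Byte 7 = 0x0A: mode=SIZE remaining=0 emitted=3 chunks_done=1
Byte 8 = '1': mode=SIZE remaining=0 emitted=3 chunks_done=1
Byte 9 = 0x0D: mode=SIZE_CR remaining=0 emitted=3 chunks_done=1
Byte 10 = 0x0A: mode=DATA remaining=1 emitted=3 chunks_done=1
Byte 11 = 'p': mode=DATA_DONE remaining=0 emitted=4 chunks_done=1
Byte 12 = 0x0D: mode=DATA_CR remaining=0 emitted=4 chunks_done=1
Byte 13 = 0x0A: mode=SIZE remaining=0 emitted=4 chunks_done=2
Byte 14 = '3': mode=SIZE remaining=0 emitted=4 chunks_done=2
Byte 15 = 0x0D: mode=SIZE_CR remaining=0 emitted=4 chunks_done=2
Byte 16 = 0x0A: mode=DATA remaining=3 emitted=4 chunks_done=2
Byte 17 = '7': mode=DATA remaining=2 emitted=5 chunks_done=2
Byte 18 = '3': mode=DATA remaining=1 emitted=6 chunks_done=2
Byte 19 = 'i': mode=DATA_DONE remaining=0 emitted=7 chunks_done=2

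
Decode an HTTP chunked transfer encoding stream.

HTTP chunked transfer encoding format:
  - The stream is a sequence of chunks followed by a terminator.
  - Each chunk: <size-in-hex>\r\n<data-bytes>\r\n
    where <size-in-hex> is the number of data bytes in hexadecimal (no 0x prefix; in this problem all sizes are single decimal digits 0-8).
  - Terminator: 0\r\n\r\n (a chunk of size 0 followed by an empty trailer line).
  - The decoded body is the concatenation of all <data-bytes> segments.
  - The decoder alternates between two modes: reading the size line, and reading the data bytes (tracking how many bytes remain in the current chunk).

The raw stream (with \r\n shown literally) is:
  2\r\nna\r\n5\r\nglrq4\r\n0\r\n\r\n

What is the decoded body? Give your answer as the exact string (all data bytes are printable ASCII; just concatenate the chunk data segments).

Answer: naglrq4

Derivation:
Chunk 1: stream[0..1]='2' size=0x2=2, data at stream[3..5]='na' -> body[0..2], body so far='na'
Chunk 2: stream[7..8]='5' size=0x5=5, data at stream[10..15]='glrq4' -> body[2..7], body so far='naglrq4'
Chunk 3: stream[17..18]='0' size=0 (terminator). Final body='naglrq4' (7 bytes)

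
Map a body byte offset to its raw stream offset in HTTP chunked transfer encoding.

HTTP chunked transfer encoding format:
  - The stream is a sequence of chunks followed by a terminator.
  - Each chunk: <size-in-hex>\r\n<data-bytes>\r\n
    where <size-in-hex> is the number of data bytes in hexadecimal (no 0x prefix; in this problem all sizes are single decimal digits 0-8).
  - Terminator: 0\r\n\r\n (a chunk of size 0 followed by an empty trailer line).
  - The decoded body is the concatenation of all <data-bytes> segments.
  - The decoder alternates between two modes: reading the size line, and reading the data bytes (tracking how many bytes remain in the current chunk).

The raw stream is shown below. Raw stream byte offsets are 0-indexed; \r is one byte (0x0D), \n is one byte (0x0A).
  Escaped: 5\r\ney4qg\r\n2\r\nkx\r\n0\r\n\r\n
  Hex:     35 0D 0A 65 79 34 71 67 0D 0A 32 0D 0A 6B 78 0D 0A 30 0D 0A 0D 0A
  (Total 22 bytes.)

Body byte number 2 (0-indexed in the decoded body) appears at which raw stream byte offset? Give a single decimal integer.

Answer: 5

Derivation:
Chunk 1: stream[0..1]='5' size=0x5=5, data at stream[3..8]='ey4qg' -> body[0..5], body so far='ey4qg'
Chunk 2: stream[10..11]='2' size=0x2=2, data at stream[13..15]='kx' -> body[5..7], body so far='ey4qgkx'
Chunk 3: stream[17..18]='0' size=0 (terminator). Final body='ey4qgkx' (7 bytes)
Body byte 2 at stream offset 5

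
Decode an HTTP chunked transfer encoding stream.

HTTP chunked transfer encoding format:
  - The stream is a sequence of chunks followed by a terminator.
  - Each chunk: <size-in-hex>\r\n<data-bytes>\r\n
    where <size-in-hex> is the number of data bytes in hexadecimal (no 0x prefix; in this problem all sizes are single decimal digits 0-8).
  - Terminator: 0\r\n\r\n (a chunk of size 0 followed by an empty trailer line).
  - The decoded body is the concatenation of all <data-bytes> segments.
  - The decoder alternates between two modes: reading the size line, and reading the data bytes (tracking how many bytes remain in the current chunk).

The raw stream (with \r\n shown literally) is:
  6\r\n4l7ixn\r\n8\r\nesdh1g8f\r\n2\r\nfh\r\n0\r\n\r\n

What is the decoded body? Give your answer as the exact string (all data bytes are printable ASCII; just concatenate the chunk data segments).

Answer: 4l7ixnesdh1g8ffh

Derivation:
Chunk 1: stream[0..1]='6' size=0x6=6, data at stream[3..9]='4l7ixn' -> body[0..6], body so far='4l7ixn'
Chunk 2: stream[11..12]='8' size=0x8=8, data at stream[14..22]='esdh1g8f' -> body[6..14], body so far='4l7ixnesdh1g8f'
Chunk 3: stream[24..25]='2' size=0x2=2, data at stream[27..29]='fh' -> body[14..16], body so far='4l7ixnesdh1g8ffh'
Chunk 4: stream[31..32]='0' size=0 (terminator). Final body='4l7ixnesdh1g8ffh' (16 bytes)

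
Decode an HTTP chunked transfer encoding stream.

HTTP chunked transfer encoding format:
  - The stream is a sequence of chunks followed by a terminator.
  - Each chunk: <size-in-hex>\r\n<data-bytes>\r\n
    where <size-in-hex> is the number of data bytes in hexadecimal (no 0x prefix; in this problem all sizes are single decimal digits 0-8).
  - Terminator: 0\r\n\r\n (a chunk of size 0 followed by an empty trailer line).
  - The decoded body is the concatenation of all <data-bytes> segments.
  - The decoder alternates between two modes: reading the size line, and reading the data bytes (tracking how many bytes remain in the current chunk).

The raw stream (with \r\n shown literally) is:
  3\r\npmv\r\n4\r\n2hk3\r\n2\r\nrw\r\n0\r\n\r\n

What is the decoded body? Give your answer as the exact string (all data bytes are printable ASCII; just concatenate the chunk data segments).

Chunk 1: stream[0..1]='3' size=0x3=3, data at stream[3..6]='pmv' -> body[0..3], body so far='pmv'
Chunk 2: stream[8..9]='4' size=0x4=4, data at stream[11..15]='2hk3' -> body[3..7], body so far='pmv2hk3'
Chunk 3: stream[17..18]='2' size=0x2=2, data at stream[20..22]='rw' -> body[7..9], body so far='pmv2hk3rw'
Chunk 4: stream[24..25]='0' size=0 (terminator). Final body='pmv2hk3rw' (9 bytes)

Answer: pmv2hk3rw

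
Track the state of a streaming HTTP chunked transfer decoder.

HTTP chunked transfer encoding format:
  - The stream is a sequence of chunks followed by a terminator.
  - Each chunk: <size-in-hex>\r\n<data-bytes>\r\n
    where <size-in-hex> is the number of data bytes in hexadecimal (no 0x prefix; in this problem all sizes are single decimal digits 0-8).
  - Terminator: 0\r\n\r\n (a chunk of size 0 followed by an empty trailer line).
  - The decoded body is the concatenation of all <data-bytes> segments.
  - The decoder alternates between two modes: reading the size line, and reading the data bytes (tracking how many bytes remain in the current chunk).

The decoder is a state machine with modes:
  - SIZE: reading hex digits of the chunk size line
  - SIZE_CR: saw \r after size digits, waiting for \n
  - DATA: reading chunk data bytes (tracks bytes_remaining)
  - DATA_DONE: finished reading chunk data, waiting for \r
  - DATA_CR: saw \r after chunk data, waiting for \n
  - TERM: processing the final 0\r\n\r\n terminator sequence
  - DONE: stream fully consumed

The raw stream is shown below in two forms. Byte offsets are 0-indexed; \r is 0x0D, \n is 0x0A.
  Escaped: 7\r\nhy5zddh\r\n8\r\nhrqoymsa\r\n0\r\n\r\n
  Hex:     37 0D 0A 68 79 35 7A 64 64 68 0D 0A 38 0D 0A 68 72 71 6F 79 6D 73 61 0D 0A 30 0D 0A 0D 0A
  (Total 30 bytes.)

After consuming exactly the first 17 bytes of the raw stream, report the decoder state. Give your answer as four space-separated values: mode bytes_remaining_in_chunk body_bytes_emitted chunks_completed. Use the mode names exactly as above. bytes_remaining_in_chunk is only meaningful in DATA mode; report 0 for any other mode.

Byte 0 = '7': mode=SIZE remaining=0 emitted=0 chunks_done=0
Byte 1 = 0x0D: mode=SIZE_CR remaining=0 emitted=0 chunks_done=0
Byte 2 = 0x0A: mode=DATA remaining=7 emitted=0 chunks_done=0
Byte 3 = 'h': mode=DATA remaining=6 emitted=1 chunks_done=0
Byte 4 = 'y': mode=DATA remaining=5 emitted=2 chunks_done=0
Byte 5 = '5': mode=DATA remaining=4 emitted=3 chunks_done=0
Byte 6 = 'z': mode=DATA remaining=3 emitted=4 chunks_done=0
Byte 7 = 'd': mode=DATA remaining=2 emitted=5 chunks_done=0
Byte 8 = 'd': mode=DATA remaining=1 emitted=6 chunks_done=0
Byte 9 = 'h': mode=DATA_DONE remaining=0 emitted=7 chunks_done=0
Byte 10 = 0x0D: mode=DATA_CR remaining=0 emitted=7 chunks_done=0
Byte 11 = 0x0A: mode=SIZE remaining=0 emitted=7 chunks_done=1
Byte 12 = '8': mode=SIZE remaining=0 emitted=7 chunks_done=1
Byte 13 = 0x0D: mode=SIZE_CR remaining=0 emitted=7 chunks_done=1
Byte 14 = 0x0A: mode=DATA remaining=8 emitted=7 chunks_done=1
Byte 15 = 'h': mode=DATA remaining=7 emitted=8 chunks_done=1
Byte 16 = 'r': mode=DATA remaining=6 emitted=9 chunks_done=1

Answer: DATA 6 9 1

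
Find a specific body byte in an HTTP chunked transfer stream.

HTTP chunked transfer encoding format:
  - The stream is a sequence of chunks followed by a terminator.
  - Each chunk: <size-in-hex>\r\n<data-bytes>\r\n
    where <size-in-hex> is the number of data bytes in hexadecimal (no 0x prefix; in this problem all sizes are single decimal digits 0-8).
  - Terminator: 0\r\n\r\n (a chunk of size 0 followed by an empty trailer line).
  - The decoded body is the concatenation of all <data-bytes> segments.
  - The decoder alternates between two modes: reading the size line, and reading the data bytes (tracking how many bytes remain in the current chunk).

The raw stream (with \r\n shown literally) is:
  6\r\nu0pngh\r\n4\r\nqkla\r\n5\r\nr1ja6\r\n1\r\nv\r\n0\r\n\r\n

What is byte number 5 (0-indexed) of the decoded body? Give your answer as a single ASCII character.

Chunk 1: stream[0..1]='6' size=0x6=6, data at stream[3..9]='u0pngh' -> body[0..6], body so far='u0pngh'
Chunk 2: stream[11..12]='4' size=0x4=4, data at stream[14..18]='qkla' -> body[6..10], body so far='u0pnghqkla'
Chunk 3: stream[20..21]='5' size=0x5=5, data at stream[23..28]='r1ja6' -> body[10..15], body so far='u0pnghqklar1ja6'
Chunk 4: stream[30..31]='1' size=0x1=1, data at stream[33..34]='v' -> body[15..16], body so far='u0pnghqklar1ja6v'
Chunk 5: stream[36..37]='0' size=0 (terminator). Final body='u0pnghqklar1ja6v' (16 bytes)
Body byte 5 = 'h'

Answer: h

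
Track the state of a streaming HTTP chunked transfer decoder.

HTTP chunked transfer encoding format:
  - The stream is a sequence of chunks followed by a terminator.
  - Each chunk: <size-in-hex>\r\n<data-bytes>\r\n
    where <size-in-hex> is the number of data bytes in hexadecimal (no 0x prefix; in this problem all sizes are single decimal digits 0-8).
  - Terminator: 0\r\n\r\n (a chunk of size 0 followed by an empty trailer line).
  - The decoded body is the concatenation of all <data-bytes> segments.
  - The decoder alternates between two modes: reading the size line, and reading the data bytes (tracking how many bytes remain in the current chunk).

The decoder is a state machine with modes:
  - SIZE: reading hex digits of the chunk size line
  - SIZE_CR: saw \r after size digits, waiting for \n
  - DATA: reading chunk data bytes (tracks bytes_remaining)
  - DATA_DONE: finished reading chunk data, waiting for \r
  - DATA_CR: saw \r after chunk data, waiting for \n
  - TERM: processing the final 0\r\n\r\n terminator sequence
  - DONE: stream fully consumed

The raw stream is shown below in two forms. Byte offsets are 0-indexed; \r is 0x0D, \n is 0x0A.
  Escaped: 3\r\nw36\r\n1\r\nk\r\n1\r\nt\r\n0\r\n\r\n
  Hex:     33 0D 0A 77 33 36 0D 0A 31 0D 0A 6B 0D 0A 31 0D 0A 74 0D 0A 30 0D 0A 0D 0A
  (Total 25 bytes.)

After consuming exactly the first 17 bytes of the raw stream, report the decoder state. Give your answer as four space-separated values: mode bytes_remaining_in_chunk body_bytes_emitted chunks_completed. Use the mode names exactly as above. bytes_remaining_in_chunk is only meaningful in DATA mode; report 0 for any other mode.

Byte 0 = '3': mode=SIZE remaining=0 emitted=0 chunks_done=0
Byte 1 = 0x0D: mode=SIZE_CR remaining=0 emitted=0 chunks_done=0
Byte 2 = 0x0A: mode=DATA remaining=3 emitted=0 chunks_done=0
Byte 3 = 'w': mode=DATA remaining=2 emitted=1 chunks_done=0
Byte 4 = '3': mode=DATA remaining=1 emitted=2 chunks_done=0
Byte 5 = '6': mode=DATA_DONE remaining=0 emitted=3 chunks_done=0
Byte 6 = 0x0D: mode=DATA_CR remaining=0 emitted=3 chunks_done=0
Byte 7 = 0x0A: mode=SIZE remaining=0 emitted=3 chunks_done=1
Byte 8 = '1': mode=SIZE remaining=0 emitted=3 chunks_done=1
Byte 9 = 0x0D: mode=SIZE_CR remaining=0 emitted=3 chunks_done=1
Byte 10 = 0x0A: mode=DATA remaining=1 emitted=3 chunks_done=1
Byte 11 = 'k': mode=DATA_DONE remaining=0 emitted=4 chunks_done=1
Byte 12 = 0x0D: mode=DATA_CR remaining=0 emitted=4 chunks_done=1
Byte 13 = 0x0A: mode=SIZE remaining=0 emitted=4 chunks_done=2
Byte 14 = '1': mode=SIZE remaining=0 emitted=4 chunks_done=2
Byte 15 = 0x0D: mode=SIZE_CR remaining=0 emitted=4 chunks_done=2
Byte 16 = 0x0A: mode=DATA remaining=1 emitted=4 chunks_done=2

Answer: DATA 1 4 2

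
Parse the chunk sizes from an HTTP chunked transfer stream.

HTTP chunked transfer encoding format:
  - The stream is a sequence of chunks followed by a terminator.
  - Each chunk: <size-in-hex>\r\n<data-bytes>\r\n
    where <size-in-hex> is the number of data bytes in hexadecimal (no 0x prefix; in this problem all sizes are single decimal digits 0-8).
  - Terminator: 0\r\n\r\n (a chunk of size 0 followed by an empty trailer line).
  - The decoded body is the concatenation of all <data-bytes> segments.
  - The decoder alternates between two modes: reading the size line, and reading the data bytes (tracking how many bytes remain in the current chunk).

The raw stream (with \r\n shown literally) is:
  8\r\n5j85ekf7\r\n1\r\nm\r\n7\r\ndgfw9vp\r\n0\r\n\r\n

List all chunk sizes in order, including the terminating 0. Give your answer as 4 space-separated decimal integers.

Answer: 8 1 7 0

Derivation:
Chunk 1: stream[0..1]='8' size=0x8=8, data at stream[3..11]='5j85ekf7' -> body[0..8], body so far='5j85ekf7'
Chunk 2: stream[13..14]='1' size=0x1=1, data at stream[16..17]='m' -> body[8..9], body so far='5j85ekf7m'
Chunk 3: stream[19..20]='7' size=0x7=7, data at stream[22..29]='dgfw9vp' -> body[9..16], body so far='5j85ekf7mdgfw9vp'
Chunk 4: stream[31..32]='0' size=0 (terminator). Final body='5j85ekf7mdgfw9vp' (16 bytes)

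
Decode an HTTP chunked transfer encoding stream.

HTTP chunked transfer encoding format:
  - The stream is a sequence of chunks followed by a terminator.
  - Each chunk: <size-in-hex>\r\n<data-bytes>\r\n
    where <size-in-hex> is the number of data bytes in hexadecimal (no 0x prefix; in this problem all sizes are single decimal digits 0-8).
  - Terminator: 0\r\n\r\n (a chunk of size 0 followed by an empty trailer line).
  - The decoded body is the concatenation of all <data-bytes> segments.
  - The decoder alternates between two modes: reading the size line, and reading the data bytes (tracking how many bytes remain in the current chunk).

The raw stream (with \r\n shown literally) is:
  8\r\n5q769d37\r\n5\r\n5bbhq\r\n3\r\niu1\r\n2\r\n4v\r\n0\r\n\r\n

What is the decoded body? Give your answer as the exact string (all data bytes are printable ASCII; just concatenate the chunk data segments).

Answer: 5q769d375bbhqiu14v

Derivation:
Chunk 1: stream[0..1]='8' size=0x8=8, data at stream[3..11]='5q769d37' -> body[0..8], body so far='5q769d37'
Chunk 2: stream[13..14]='5' size=0x5=5, data at stream[16..21]='5bbhq' -> body[8..13], body so far='5q769d375bbhq'
Chunk 3: stream[23..24]='3' size=0x3=3, data at stream[26..29]='iu1' -> body[13..16], body so far='5q769d375bbhqiu1'
Chunk 4: stream[31..32]='2' size=0x2=2, data at stream[34..36]='4v' -> body[16..18], body so far='5q769d375bbhqiu14v'
Chunk 5: stream[38..39]='0' size=0 (terminator). Final body='5q769d375bbhqiu14v' (18 bytes)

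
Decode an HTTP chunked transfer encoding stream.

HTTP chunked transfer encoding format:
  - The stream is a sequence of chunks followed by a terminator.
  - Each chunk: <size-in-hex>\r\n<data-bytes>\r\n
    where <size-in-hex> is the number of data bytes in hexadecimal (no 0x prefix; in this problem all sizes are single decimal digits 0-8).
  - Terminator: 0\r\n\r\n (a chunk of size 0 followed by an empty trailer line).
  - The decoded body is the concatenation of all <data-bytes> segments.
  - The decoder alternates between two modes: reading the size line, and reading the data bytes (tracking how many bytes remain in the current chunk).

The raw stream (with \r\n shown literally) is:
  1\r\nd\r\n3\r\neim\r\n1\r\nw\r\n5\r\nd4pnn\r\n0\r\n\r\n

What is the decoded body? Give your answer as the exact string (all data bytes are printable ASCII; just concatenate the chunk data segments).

Answer: deimwd4pnn

Derivation:
Chunk 1: stream[0..1]='1' size=0x1=1, data at stream[3..4]='d' -> body[0..1], body so far='d'
Chunk 2: stream[6..7]='3' size=0x3=3, data at stream[9..12]='eim' -> body[1..4], body so far='deim'
Chunk 3: stream[14..15]='1' size=0x1=1, data at stream[17..18]='w' -> body[4..5], body so far='deimw'
Chunk 4: stream[20..21]='5' size=0x5=5, data at stream[23..28]='d4pnn' -> body[5..10], body so far='deimwd4pnn'
Chunk 5: stream[30..31]='0' size=0 (terminator). Final body='deimwd4pnn' (10 bytes)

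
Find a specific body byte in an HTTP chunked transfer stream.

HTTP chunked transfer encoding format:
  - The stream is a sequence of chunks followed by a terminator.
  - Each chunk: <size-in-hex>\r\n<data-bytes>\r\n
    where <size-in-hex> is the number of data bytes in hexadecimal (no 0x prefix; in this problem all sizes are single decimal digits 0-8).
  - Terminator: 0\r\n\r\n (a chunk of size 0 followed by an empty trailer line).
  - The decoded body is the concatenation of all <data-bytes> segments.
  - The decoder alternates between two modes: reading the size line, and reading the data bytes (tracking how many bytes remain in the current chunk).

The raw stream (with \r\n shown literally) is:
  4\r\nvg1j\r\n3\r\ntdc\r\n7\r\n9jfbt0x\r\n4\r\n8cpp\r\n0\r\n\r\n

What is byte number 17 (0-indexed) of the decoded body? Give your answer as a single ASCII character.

Chunk 1: stream[0..1]='4' size=0x4=4, data at stream[3..7]='vg1j' -> body[0..4], body so far='vg1j'
Chunk 2: stream[9..10]='3' size=0x3=3, data at stream[12..15]='tdc' -> body[4..7], body so far='vg1jtdc'
Chunk 3: stream[17..18]='7' size=0x7=7, data at stream[20..27]='9jfbt0x' -> body[7..14], body so far='vg1jtdc9jfbt0x'
Chunk 4: stream[29..30]='4' size=0x4=4, data at stream[32..36]='8cpp' -> body[14..18], body so far='vg1jtdc9jfbt0x8cpp'
Chunk 5: stream[38..39]='0' size=0 (terminator). Final body='vg1jtdc9jfbt0x8cpp' (18 bytes)
Body byte 17 = 'p'

Answer: p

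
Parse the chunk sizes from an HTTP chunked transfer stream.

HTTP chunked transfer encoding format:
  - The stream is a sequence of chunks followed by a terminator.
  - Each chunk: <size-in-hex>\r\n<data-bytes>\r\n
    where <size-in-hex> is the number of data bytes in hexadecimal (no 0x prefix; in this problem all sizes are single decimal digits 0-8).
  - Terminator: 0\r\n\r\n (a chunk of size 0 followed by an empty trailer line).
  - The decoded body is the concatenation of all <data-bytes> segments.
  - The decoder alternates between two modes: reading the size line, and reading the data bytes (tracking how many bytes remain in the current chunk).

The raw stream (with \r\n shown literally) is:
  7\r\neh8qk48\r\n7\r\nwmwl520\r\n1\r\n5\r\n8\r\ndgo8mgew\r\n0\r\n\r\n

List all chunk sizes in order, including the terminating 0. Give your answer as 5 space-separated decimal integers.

Chunk 1: stream[0..1]='7' size=0x7=7, data at stream[3..10]='eh8qk48' -> body[0..7], body so far='eh8qk48'
Chunk 2: stream[12..13]='7' size=0x7=7, data at stream[15..22]='wmwl520' -> body[7..14], body so far='eh8qk48wmwl520'
Chunk 3: stream[24..25]='1' size=0x1=1, data at stream[27..28]='5' -> body[14..15], body so far='eh8qk48wmwl5205'
Chunk 4: stream[30..31]='8' size=0x8=8, data at stream[33..41]='dgo8mgew' -> body[15..23], body so far='eh8qk48wmwl5205dgo8mgew'
Chunk 5: stream[43..44]='0' size=0 (terminator). Final body='eh8qk48wmwl5205dgo8mgew' (23 bytes)

Answer: 7 7 1 8 0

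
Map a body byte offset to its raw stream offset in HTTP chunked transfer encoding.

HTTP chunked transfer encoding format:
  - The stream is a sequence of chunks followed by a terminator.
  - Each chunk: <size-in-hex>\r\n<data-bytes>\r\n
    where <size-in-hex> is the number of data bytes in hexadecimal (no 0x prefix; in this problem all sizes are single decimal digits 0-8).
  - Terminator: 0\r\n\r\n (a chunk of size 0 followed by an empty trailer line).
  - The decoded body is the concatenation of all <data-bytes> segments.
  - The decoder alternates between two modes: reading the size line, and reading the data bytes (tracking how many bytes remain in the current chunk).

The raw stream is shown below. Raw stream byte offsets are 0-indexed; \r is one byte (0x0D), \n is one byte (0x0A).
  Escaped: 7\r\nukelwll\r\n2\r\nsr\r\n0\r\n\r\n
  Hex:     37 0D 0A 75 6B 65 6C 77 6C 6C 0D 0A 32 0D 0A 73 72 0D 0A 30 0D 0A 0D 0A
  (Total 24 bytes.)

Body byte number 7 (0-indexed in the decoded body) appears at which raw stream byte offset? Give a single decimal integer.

Answer: 15

Derivation:
Chunk 1: stream[0..1]='7' size=0x7=7, data at stream[3..10]='ukelwll' -> body[0..7], body so far='ukelwll'
Chunk 2: stream[12..13]='2' size=0x2=2, data at stream[15..17]='sr' -> body[7..9], body so far='ukelwllsr'
Chunk 3: stream[19..20]='0' size=0 (terminator). Final body='ukelwllsr' (9 bytes)
Body byte 7 at stream offset 15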